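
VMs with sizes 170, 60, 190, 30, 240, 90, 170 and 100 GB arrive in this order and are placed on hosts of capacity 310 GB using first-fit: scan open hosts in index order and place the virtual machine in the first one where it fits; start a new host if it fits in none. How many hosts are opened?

  170 → host 1 (new)  [load 170/310]
  60 → host 1  [load 230/310]
  190 → host 2 (new)  [load 190/310]
  30 → host 1  [load 260/310]
  240 → host 3 (new)  [load 240/310]
  90 → host 2  [load 280/310]
  170 → host 4 (new)  [load 170/310]
  100 → host 4  [load 270/310]
4 hosts opened.

4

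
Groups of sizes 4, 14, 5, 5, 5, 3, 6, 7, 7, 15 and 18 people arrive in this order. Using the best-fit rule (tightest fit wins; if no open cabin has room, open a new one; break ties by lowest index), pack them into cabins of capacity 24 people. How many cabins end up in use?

  4 → cabin 1 (new)  [load 4/24]
  14 → cabin 1  [load 18/24]
  5 → cabin 1  [load 23/24]
  5 → cabin 2 (new)  [load 5/24]
  5 → cabin 2  [load 10/24]
  3 → cabin 2  [load 13/24]
  6 → cabin 2  [load 19/24]
  7 → cabin 3 (new)  [load 7/24]
  7 → cabin 3  [load 14/24]
  15 → cabin 4 (new)  [load 15/24]
  18 → cabin 5 (new)  [load 18/24]
5 cabins opened.

5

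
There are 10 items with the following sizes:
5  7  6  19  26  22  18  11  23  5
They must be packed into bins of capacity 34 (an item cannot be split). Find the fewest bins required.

5

Total = 26 + 23 + 22 + 19 + 18 + 11 + 7 + 6 + 5 + 5 = 142.
Lower bound: ⌈142/34⌉ = 5 bins.
A packing using 5 bins:
  bin 1: 26 + 7 = 33
  bin 2: 23 + 11 = 34
  bin 3: 22 + 6 + 5 = 33
  bin 4: 19 + 5 = 24
  bin 5: 18 = 18
This matches the lower bound, so 5 is optimal.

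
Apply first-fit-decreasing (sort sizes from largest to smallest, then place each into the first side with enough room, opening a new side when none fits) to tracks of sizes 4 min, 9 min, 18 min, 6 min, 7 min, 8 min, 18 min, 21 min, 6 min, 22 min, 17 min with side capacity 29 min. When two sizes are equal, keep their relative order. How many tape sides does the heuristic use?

Sorted descending: 22, 21, 18, 18, 17, 9, 8, 7, 6, 6, 4.
  22 → side 1 (new)  [load 22/29]
  21 → side 2 (new)  [load 21/29]
  18 → side 3 (new)  [load 18/29]
  18 → side 4 (new)  [load 18/29]
  17 → side 5 (new)  [load 17/29]
  9 → side 3  [load 27/29]
  8 → side 2  [load 29/29]
  7 → side 1  [load 29/29]
  6 → side 4  [load 24/29]
  6 → side 5  [load 23/29]
  4 → side 4  [load 28/29]
5 tape sides opened.

5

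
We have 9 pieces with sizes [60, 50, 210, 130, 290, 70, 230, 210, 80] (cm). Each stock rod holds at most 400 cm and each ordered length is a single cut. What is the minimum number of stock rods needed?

4

Total = 290 + 230 + 210 + 210 + 130 + 80 + 70 + 60 + 50 = 1330 cm.
Lower bound: ⌈1330/400⌉ = 4 stock rods.
A packing using 4 stock rods:
  stock rod 1: 290 + 80 = 370
  stock rod 2: 230 + 130 = 360
  stock rod 3: 210 + 70 + 60 + 50 = 390
  stock rod 4: 210 = 210
This matches the lower bound, so 4 is optimal.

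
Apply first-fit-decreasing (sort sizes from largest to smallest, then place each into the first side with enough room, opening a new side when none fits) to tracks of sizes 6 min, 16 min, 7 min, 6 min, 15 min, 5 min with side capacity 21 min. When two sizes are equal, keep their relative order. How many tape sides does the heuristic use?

3

Sorted descending: 16, 15, 7, 6, 6, 5.
  16 → side 1 (new)  [load 16/21]
  15 → side 2 (new)  [load 15/21]
  7 → side 3 (new)  [load 7/21]
  6 → side 2  [load 21/21]
  6 → side 3  [load 13/21]
  5 → side 1  [load 21/21]
3 tape sides opened.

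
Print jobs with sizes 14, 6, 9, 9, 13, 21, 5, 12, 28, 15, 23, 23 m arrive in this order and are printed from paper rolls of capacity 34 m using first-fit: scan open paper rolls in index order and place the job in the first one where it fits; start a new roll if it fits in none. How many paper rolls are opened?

7

  14 → roll 1 (new)  [load 14/34]
  6 → roll 1  [load 20/34]
  9 → roll 1  [load 29/34]
  9 → roll 2 (new)  [load 9/34]
  13 → roll 2  [load 22/34]
  21 → roll 3 (new)  [load 21/34]
  5 → roll 1  [load 34/34]
  12 → roll 2  [load 34/34]
  28 → roll 4 (new)  [load 28/34]
  15 → roll 5 (new)  [load 15/34]
  23 → roll 6 (new)  [load 23/34]
  23 → roll 7 (new)  [load 23/34]
7 paper rolls opened.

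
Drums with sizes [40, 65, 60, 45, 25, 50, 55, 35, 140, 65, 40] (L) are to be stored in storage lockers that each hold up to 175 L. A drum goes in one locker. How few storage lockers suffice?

Total = 140 + 65 + 65 + 60 + 55 + 50 + 45 + 40 + 40 + 35 + 25 = 620 L.
Lower bound: ⌈620/175⌉ = 4 storage lockers.
A packing using 4 storage lockers:
  locker 1: 140 + 35 = 175
  locker 2: 65 + 65 + 45 = 175
  locker 3: 60 + 55 + 50 = 165
  locker 4: 40 + 40 + 25 = 105
This matches the lower bound, so 4 is optimal.

4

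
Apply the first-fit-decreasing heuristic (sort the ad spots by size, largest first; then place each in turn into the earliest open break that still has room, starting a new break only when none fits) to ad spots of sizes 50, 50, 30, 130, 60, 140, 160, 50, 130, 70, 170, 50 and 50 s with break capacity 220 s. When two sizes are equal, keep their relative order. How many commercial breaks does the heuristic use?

6

Sorted descending: 170, 160, 140, 130, 130, 70, 60, 50, 50, 50, 50, 50, 30.
  170 → break 1 (new)  [load 170/220]
  160 → break 2 (new)  [load 160/220]
  140 → break 3 (new)  [load 140/220]
  130 → break 4 (new)  [load 130/220]
  130 → break 5 (new)  [load 130/220]
  70 → break 3  [load 210/220]
  60 → break 2  [load 220/220]
  50 → break 1  [load 220/220]
  50 → break 4  [load 180/220]
  50 → break 5  [load 180/220]
  50 → break 6 (new)  [load 50/220]
  50 → break 6  [load 100/220]
  30 → break 4  [load 210/220]
6 commercial breaks opened.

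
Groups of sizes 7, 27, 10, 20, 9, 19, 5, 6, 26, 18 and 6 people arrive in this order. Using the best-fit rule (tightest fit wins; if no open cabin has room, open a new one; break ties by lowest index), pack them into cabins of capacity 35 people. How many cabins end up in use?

5

  7 → cabin 1 (new)  [load 7/35]
  27 → cabin 1  [load 34/35]
  10 → cabin 2 (new)  [load 10/35]
  20 → cabin 2  [load 30/35]
  9 → cabin 3 (new)  [load 9/35]
  19 → cabin 3  [load 28/35]
  5 → cabin 2  [load 35/35]
  6 → cabin 3  [load 34/35]
  26 → cabin 4 (new)  [load 26/35]
  18 → cabin 5 (new)  [load 18/35]
  6 → cabin 4  [load 32/35]
5 cabins opened.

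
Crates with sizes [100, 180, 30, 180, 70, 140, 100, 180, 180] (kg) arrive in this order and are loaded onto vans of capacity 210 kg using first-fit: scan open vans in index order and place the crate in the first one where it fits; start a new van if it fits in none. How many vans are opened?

7

  100 → van 1 (new)  [load 100/210]
  180 → van 2 (new)  [load 180/210]
  30 → van 1  [load 130/210]
  180 → van 3 (new)  [load 180/210]
  70 → van 1  [load 200/210]
  140 → van 4 (new)  [load 140/210]
  100 → van 5 (new)  [load 100/210]
  180 → van 6 (new)  [load 180/210]
  180 → van 7 (new)  [load 180/210]
7 vans opened.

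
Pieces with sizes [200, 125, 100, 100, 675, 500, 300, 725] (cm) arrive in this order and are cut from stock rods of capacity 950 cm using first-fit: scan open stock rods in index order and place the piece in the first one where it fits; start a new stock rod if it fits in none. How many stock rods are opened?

  200 → stock rod 1 (new)  [load 200/950]
  125 → stock rod 1  [load 325/950]
  100 → stock rod 1  [load 425/950]
  100 → stock rod 1  [load 525/950]
  675 → stock rod 2 (new)  [load 675/950]
  500 → stock rod 3 (new)  [load 500/950]
  300 → stock rod 1  [load 825/950]
  725 → stock rod 4 (new)  [load 725/950]
4 stock rods opened.

4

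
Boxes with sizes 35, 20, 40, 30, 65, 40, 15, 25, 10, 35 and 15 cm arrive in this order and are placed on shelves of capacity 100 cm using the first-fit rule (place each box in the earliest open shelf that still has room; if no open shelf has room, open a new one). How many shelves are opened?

4

  35 → shelf 1 (new)  [load 35/100]
  20 → shelf 1  [load 55/100]
  40 → shelf 1  [load 95/100]
  30 → shelf 2 (new)  [load 30/100]
  65 → shelf 2  [load 95/100]
  40 → shelf 3 (new)  [load 40/100]
  15 → shelf 3  [load 55/100]
  25 → shelf 3  [load 80/100]
  10 → shelf 3  [load 90/100]
  35 → shelf 4 (new)  [load 35/100]
  15 → shelf 4  [load 50/100]
4 shelves opened.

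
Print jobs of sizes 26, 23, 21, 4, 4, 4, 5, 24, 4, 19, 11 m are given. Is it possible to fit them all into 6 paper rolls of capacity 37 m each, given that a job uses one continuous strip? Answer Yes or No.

A valid assignment using 5 paper rolls:
  roll 1: 26 + 11 = 37
  roll 2: 24 + 5 + 4 + 4 = 37
  roll 3: 23 + 4 + 4 = 31
  roll 4: 21 = 21
  roll 5: 19 = 19
That uses only 5 ≤ 6, so 6 paper rolls are enough.

Yes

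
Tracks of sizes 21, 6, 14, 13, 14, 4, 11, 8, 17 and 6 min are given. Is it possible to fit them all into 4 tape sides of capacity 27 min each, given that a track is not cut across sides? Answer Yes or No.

Total = 114 min; ⌈114/27⌉ = 5.
At least 5 tape sides are required, but only 4 are allowed.

No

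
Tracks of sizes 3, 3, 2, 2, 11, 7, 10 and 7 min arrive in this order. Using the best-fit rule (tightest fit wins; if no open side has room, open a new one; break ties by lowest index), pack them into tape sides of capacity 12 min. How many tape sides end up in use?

5

  3 → side 1 (new)  [load 3/12]
  3 → side 1  [load 6/12]
  2 → side 1  [load 8/12]
  2 → side 1  [load 10/12]
  11 → side 2 (new)  [load 11/12]
  7 → side 3 (new)  [load 7/12]
  10 → side 4 (new)  [load 10/12]
  7 → side 5 (new)  [load 7/12]
5 tape sides opened.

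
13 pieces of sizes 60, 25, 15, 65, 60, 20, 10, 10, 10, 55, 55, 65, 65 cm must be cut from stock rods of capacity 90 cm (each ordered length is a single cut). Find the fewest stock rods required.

7

Total = 65 + 65 + 65 + 60 + 60 + 55 + 55 + 25 + 20 + 15 + 10 + 10 + 10 = 515 cm.
Lower bound: ⌈515/90⌉ = 6 stock rods.
Also, 7 pieces each exceed 45 cm, and no two of those can share a stock rod, so at least 7 stock rods are needed.
A packing using 7 stock rods:
  stock rod 1: 65 + 25 = 90
  stock rod 2: 65 + 20 = 85
  stock rod 3: 65 + 15 + 10 = 90
  stock rod 4: 60 + 10 + 10 = 80
  stock rod 5: 60 = 60
  stock rod 6: 55 = 55
  stock rod 7: 55 = 55
This matches the lower bound, so 7 is optimal.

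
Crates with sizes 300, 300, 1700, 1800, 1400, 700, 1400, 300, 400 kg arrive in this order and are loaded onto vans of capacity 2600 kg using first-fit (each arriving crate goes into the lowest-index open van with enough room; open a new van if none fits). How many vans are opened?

4

  300 → van 1 (new)  [load 300/2600]
  300 → van 1  [load 600/2600]
  1700 → van 1  [load 2300/2600]
  1800 → van 2 (new)  [load 1800/2600]
  1400 → van 3 (new)  [load 1400/2600]
  700 → van 2  [load 2500/2600]
  1400 → van 4 (new)  [load 1400/2600]
  300 → van 1  [load 2600/2600]
  400 → van 3  [load 1800/2600]
4 vans opened.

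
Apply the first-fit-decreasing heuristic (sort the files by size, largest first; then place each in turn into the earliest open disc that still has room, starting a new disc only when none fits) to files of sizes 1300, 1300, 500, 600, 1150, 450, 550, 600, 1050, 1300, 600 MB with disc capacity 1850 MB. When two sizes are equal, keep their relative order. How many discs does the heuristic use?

6

Sorted descending: 1300, 1300, 1300, 1150, 1050, 600, 600, 600, 550, 500, 450.
  1300 → disc 1 (new)  [load 1300/1850]
  1300 → disc 2 (new)  [load 1300/1850]
  1300 → disc 3 (new)  [load 1300/1850]
  1150 → disc 4 (new)  [load 1150/1850]
  1050 → disc 5 (new)  [load 1050/1850]
  600 → disc 4  [load 1750/1850]
  600 → disc 5  [load 1650/1850]
  600 → disc 6 (new)  [load 600/1850]
  550 → disc 1  [load 1850/1850]
  500 → disc 2  [load 1800/1850]
  450 → disc 3  [load 1750/1850]
6 discs opened.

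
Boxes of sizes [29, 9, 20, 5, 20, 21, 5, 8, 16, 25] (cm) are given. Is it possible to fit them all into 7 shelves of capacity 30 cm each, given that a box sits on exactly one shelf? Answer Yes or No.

Yes

A valid assignment using 6 shelves:
  shelf 1: 29 = 29
  shelf 2: 25 + 5 = 30
  shelf 3: 21 + 9 = 30
  shelf 4: 20 + 8 = 28
  shelf 5: 20 + 5 = 25
  shelf 6: 16 = 16
That uses only 6 ≤ 7, so 7 shelves are enough.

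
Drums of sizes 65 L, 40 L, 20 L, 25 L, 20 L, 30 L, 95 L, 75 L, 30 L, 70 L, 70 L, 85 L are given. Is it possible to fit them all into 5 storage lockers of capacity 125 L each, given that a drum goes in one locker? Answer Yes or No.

No

Total = 625 L; ⌈625/125⌉ = 5.
6 drums each exceed half the capacity and cannot share a locker, forcing at least 6 storage lockers.
At least 6 storage lockers are required, but only 5 are allowed.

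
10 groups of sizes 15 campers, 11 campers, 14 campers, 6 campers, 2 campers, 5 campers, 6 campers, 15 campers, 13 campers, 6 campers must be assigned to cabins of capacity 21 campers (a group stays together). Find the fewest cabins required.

Total = 15 + 15 + 14 + 13 + 11 + 6 + 6 + 6 + 5 + 2 = 93 campers.
Lower bound: ⌈93/21⌉ = 5 cabins.
A packing using 5 cabins:
  cabin 1: 15 + 6 = 21
  cabin 2: 15 + 6 = 21
  cabin 3: 14 + 6 = 20
  cabin 4: 13 + 5 + 2 = 20
  cabin 5: 11 = 11
This matches the lower bound, so 5 is optimal.

5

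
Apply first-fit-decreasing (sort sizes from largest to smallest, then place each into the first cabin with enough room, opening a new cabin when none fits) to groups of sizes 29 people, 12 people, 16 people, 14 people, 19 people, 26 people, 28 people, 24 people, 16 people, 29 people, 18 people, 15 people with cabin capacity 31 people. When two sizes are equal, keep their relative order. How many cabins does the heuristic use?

Sorted descending: 29, 29, 28, 26, 24, 19, 18, 16, 16, 15, 14, 12.
  29 → cabin 1 (new)  [load 29/31]
  29 → cabin 2 (new)  [load 29/31]
  28 → cabin 3 (new)  [load 28/31]
  26 → cabin 4 (new)  [load 26/31]
  24 → cabin 5 (new)  [load 24/31]
  19 → cabin 6 (new)  [load 19/31]
  18 → cabin 7 (new)  [load 18/31]
  16 → cabin 8 (new)  [load 16/31]
  16 → cabin 9 (new)  [load 16/31]
  15 → cabin 8  [load 31/31]
  14 → cabin 9  [load 30/31]
  12 → cabin 6  [load 31/31]
9 cabins opened.

9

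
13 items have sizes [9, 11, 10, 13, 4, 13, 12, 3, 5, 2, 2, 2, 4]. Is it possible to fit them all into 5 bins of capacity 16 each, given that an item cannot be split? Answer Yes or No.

Total = 90; ⌈90/16⌉ = 6.
At least 6 bins are required, but only 5 are allowed.

No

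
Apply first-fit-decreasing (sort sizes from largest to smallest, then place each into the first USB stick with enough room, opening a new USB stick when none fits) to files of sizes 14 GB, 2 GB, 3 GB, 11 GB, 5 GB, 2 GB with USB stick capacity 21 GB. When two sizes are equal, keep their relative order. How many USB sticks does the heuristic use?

Sorted descending: 14, 11, 5, 3, 2, 2.
  14 → USB stick 1 (new)  [load 14/21]
  11 → USB stick 2 (new)  [load 11/21]
  5 → USB stick 1  [load 19/21]
  3 → USB stick 2  [load 14/21]
  2 → USB stick 1  [load 21/21]
  2 → USB stick 2  [load 16/21]
2 USB sticks opened.

2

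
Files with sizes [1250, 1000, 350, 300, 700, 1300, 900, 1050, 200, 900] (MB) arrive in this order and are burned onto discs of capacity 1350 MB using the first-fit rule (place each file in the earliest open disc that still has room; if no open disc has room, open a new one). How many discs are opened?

7

  1250 → disc 1 (new)  [load 1250/1350]
  1000 → disc 2 (new)  [load 1000/1350]
  350 → disc 2  [load 1350/1350]
  300 → disc 3 (new)  [load 300/1350]
  700 → disc 3  [load 1000/1350]
  1300 → disc 4 (new)  [load 1300/1350]
  900 → disc 5 (new)  [load 900/1350]
  1050 → disc 6 (new)  [load 1050/1350]
  200 → disc 3  [load 1200/1350]
  900 → disc 7 (new)  [load 900/1350]
7 discs opened.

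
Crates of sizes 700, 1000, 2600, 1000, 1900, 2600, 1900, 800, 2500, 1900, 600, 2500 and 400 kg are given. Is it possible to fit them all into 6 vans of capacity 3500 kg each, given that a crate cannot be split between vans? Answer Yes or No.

Total = 20400 kg; ⌈20400/3500⌉ = 6.
7 crates each exceed half the capacity and cannot share a van, forcing at least 7 vans.
At least 7 vans are required, but only 6 are allowed.

No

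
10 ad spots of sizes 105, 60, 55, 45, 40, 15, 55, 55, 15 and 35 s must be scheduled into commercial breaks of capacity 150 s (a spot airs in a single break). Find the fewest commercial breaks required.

4

Total = 105 + 60 + 55 + 55 + 55 + 45 + 40 + 35 + 15 + 15 = 480 s.
Lower bound: ⌈480/150⌉ = 4 commercial breaks.
A packing using 4 commercial breaks:
  break 1: 105 + 45 = 150
  break 2: 60 + 55 + 35 = 150
  break 3: 55 + 55 + 40 = 150
  break 4: 15 + 15 = 30
This matches the lower bound, so 4 is optimal.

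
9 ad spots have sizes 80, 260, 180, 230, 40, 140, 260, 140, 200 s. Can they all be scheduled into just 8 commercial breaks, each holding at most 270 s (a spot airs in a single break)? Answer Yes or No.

A valid assignment using 7 commercial breaks:
  break 1: 260 = 260
  break 2: 260 = 260
  break 3: 230 + 40 = 270
  break 4: 200 = 200
  break 5: 180 + 80 = 260
  break 6: 140 = 140
  break 7: 140 = 140
That uses only 7 ≤ 8, so 8 commercial breaks are enough.

Yes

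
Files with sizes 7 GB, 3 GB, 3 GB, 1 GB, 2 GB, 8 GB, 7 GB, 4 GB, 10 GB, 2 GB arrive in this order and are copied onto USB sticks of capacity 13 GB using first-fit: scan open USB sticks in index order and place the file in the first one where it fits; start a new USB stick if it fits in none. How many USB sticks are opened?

  7 → USB stick 1 (new)  [load 7/13]
  3 → USB stick 1  [load 10/13]
  3 → USB stick 1  [load 13/13]
  1 → USB stick 2 (new)  [load 1/13]
  2 → USB stick 2  [load 3/13]
  8 → USB stick 2  [load 11/13]
  7 → USB stick 3 (new)  [load 7/13]
  4 → USB stick 3  [load 11/13]
  10 → USB stick 4 (new)  [load 10/13]
  2 → USB stick 2  [load 13/13]
4 USB sticks opened.

4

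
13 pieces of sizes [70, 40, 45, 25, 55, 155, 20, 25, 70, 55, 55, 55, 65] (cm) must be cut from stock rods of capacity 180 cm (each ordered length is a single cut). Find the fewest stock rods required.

Total = 155 + 70 + 70 + 65 + 55 + 55 + 55 + 55 + 45 + 40 + 25 + 25 + 20 = 735 cm.
Lower bound: ⌈735/180⌉ = 5 stock rods.
A packing using 5 stock rods:
  stock rod 1: 155 + 25 = 180
  stock rod 2: 70 + 70 + 40 = 180
  stock rod 3: 65 + 55 + 55 = 175
  stock rod 4: 55 + 55 + 45 + 25 = 180
  stock rod 5: 20 = 20
This matches the lower bound, so 5 is optimal.

5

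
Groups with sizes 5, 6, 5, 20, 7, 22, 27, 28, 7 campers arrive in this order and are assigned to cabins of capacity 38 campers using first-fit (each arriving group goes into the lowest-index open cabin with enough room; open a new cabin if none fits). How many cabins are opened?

  5 → cabin 1 (new)  [load 5/38]
  6 → cabin 1  [load 11/38]
  5 → cabin 1  [load 16/38]
  20 → cabin 1  [load 36/38]
  7 → cabin 2 (new)  [load 7/38]
  22 → cabin 2  [load 29/38]
  27 → cabin 3 (new)  [load 27/38]
  28 → cabin 4 (new)  [load 28/38]
  7 → cabin 2  [load 36/38]
4 cabins opened.

4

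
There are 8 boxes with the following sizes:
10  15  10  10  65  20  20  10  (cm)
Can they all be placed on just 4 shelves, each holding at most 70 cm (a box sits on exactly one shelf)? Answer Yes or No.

Yes

A valid assignment using 3 shelves:
  shelf 1: 65 = 65
  shelf 2: 20 + 20 + 15 + 10 = 65
  shelf 3: 10 + 10 + 10 = 30
That uses only 3 ≤ 4, so 4 shelves are enough.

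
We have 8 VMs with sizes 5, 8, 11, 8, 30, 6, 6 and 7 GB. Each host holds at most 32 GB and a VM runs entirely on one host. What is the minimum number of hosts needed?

Total = 30 + 11 + 8 + 8 + 7 + 6 + 6 + 5 = 81 GB.
Lower bound: ⌈81/32⌉ = 3 hosts.
A packing using 3 hosts:
  host 1: 30 = 30
  host 2: 11 + 8 + 8 + 5 = 32
  host 3: 7 + 6 + 6 = 19
This matches the lower bound, so 3 is optimal.

3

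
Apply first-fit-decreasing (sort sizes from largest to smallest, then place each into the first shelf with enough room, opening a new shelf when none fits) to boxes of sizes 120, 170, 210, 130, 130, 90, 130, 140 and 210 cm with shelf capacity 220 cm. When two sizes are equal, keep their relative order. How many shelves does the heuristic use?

8

Sorted descending: 210, 210, 170, 140, 130, 130, 130, 120, 90.
  210 → shelf 1 (new)  [load 210/220]
  210 → shelf 2 (new)  [load 210/220]
  170 → shelf 3 (new)  [load 170/220]
  140 → shelf 4 (new)  [load 140/220]
  130 → shelf 5 (new)  [load 130/220]
  130 → shelf 6 (new)  [load 130/220]
  130 → shelf 7 (new)  [load 130/220]
  120 → shelf 8 (new)  [load 120/220]
  90 → shelf 5  [load 220/220]
8 shelves opened.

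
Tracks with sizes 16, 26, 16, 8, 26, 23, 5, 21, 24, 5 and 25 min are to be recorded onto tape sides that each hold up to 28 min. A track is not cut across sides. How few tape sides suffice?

8

Total = 26 + 26 + 25 + 24 + 23 + 21 + 16 + 16 + 8 + 5 + 5 = 195 min.
Lower bound: ⌈195/28⌉ = 7 tape sides.
Also, 8 tracks each exceed 14 min, and no two of those can share a side, so at least 8 tape sides are needed.
A packing using 8 tape sides:
  side 1: 26 = 26
  side 2: 26 = 26
  side 3: 25 = 25
  side 4: 24 = 24
  side 5: 23 + 5 = 28
  side 6: 21 + 5 = 26
  side 7: 16 + 8 = 24
  side 8: 16 = 16
This matches the lower bound, so 8 is optimal.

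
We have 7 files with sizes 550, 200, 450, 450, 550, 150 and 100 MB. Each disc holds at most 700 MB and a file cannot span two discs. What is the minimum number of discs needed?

Total = 550 + 550 + 450 + 450 + 200 + 150 + 100 = 2450 MB.
Lower bound: ⌈2450/700⌉ = 4 discs.
A packing using 4 discs:
  disc 1: 550 + 150 = 700
  disc 2: 550 + 100 = 650
  disc 3: 450 + 200 = 650
  disc 4: 450 = 450
This matches the lower bound, so 4 is optimal.

4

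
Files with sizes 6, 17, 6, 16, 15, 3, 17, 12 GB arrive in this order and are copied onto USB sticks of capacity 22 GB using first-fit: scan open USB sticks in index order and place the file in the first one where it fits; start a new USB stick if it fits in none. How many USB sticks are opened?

  6 → USB stick 1 (new)  [load 6/22]
  17 → USB stick 2 (new)  [load 17/22]
  6 → USB stick 1  [load 12/22]
  16 → USB stick 3 (new)  [load 16/22]
  15 → USB stick 4 (new)  [load 15/22]
  3 → USB stick 1  [load 15/22]
  17 → USB stick 5 (new)  [load 17/22]
  12 → USB stick 6 (new)  [load 12/22]
6 USB sticks opened.

6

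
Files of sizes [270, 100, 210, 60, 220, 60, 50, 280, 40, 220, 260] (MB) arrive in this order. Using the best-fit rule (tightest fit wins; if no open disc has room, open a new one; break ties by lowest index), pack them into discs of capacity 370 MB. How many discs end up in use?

  270 → disc 1 (new)  [load 270/370]
  100 → disc 1  [load 370/370]
  210 → disc 2 (new)  [load 210/370]
  60 → disc 2  [load 270/370]
  220 → disc 3 (new)  [load 220/370]
  60 → disc 2  [load 330/370]
  50 → disc 3  [load 270/370]
  280 → disc 4 (new)  [load 280/370]
  40 → disc 2  [load 370/370]
  220 → disc 5 (new)  [load 220/370]
  260 → disc 6 (new)  [load 260/370]
6 discs opened.

6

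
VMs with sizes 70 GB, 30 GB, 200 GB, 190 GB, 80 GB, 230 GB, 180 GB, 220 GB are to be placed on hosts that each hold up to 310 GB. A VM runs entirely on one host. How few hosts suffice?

5

Total = 230 + 220 + 200 + 190 + 180 + 80 + 70 + 30 = 1200 GB.
Lower bound: ⌈1200/310⌉ = 4 hosts.
Also, 5 VMs each exceed 155 GB, and no two of those can share a host, so at least 5 hosts are needed.
A packing using 5 hosts:
  host 1: 230 + 80 = 310
  host 2: 220 + 70 = 290
  host 3: 200 + 30 = 230
  host 4: 190 = 190
  host 5: 180 = 180
This matches the lower bound, so 5 is optimal.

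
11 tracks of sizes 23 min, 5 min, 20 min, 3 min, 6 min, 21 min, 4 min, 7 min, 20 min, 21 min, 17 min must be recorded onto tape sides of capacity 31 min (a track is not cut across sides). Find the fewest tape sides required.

6

Total = 23 + 21 + 21 + 20 + 20 + 17 + 7 + 6 + 5 + 4 + 3 = 147 min.
Lower bound: ⌈147/31⌉ = 5 tape sides.
Also, 6 tracks each exceed 31/2 min, and no two of those can share a side, so at least 6 tape sides are needed.
A packing using 6 tape sides:
  side 1: 23 + 7 = 30
  side 2: 21 + 6 + 4 = 31
  side 3: 21 + 5 + 3 = 29
  side 4: 20 = 20
  side 5: 20 = 20
  side 6: 17 = 17
This matches the lower bound, so 6 is optimal.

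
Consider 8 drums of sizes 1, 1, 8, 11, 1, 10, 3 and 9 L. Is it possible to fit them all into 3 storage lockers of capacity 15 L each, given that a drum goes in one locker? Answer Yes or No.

No

Total = 44 L; ⌈44/15⌉ = 3.
4 drums each exceed half the capacity and cannot share a locker, forcing at least 4 storage lockers.
At least 4 storage lockers are required, but only 3 are allowed.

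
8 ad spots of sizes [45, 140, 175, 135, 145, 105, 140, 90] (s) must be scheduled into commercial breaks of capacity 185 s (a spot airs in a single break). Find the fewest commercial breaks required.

7

Total = 175 + 145 + 140 + 140 + 135 + 105 + 90 + 45 = 975 s.
Lower bound: ⌈975/185⌉ = 6 commercial breaks.
A packing using 7 commercial breaks:
  break 1: 175 = 175
  break 2: 145 = 145
  break 3: 140 + 45 = 185
  break 4: 140 = 140
  break 5: 135 = 135
  break 6: 105 = 105
  break 7: 90 = 90
No arrangement into 6 commercial breaks stays within capacity, so 7 is optimal.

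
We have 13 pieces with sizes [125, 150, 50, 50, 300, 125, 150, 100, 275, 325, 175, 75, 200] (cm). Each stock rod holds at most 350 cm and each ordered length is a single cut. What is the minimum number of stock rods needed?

Total = 325 + 300 + 275 + 200 + 175 + 150 + 150 + 125 + 125 + 100 + 75 + 50 + 50 = 2100 cm.
Lower bound: ⌈2100/350⌉ = 6 stock rods.
A packing using 7 stock rods:
  stock rod 1: 325 = 325
  stock rod 2: 300 + 50 = 350
  stock rod 3: 275 + 75 = 350
  stock rod 4: 200 + 150 = 350
  stock rod 5: 175 + 150 = 325
  stock rod 6: 125 + 125 + 100 = 350
  stock rod 7: 50 = 50
No arrangement into 6 stock rods stays within capacity, so 7 is optimal.

7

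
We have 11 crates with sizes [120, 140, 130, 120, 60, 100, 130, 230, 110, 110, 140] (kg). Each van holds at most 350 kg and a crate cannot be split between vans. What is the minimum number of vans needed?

Total = 230 + 140 + 140 + 130 + 130 + 120 + 120 + 110 + 110 + 100 + 60 = 1390 kg.
Lower bound: ⌈1390/350⌉ = 4 vans.
A packing using 4 vans:
  van 1: 230 + 120 = 350
  van 2: 140 + 140 + 60 = 340
  van 3: 130 + 120 + 100 = 350
  van 4: 130 + 110 + 110 = 350
This matches the lower bound, so 4 is optimal.

4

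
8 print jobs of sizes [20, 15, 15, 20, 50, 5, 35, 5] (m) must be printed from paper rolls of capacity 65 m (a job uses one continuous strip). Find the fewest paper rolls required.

3

Total = 50 + 35 + 20 + 20 + 15 + 15 + 5 + 5 = 165 m.
Lower bound: ⌈165/65⌉ = 3 paper rolls.
A packing using 3 paper rolls:
  roll 1: 50 + 15 = 65
  roll 2: 35 + 20 + 5 + 5 = 65
  roll 3: 20 + 15 = 35
This matches the lower bound, so 3 is optimal.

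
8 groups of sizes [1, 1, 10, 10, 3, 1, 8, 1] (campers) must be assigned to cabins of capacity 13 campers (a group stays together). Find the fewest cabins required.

Total = 10 + 10 + 8 + 3 + 1 + 1 + 1 + 1 = 35 campers.
Lower bound: ⌈35/13⌉ = 3 cabins.
A packing using 3 cabins:
  cabin 1: 10 + 3 = 13
  cabin 2: 10 + 1 + 1 + 1 = 13
  cabin 3: 8 + 1 = 9
This matches the lower bound, so 3 is optimal.

3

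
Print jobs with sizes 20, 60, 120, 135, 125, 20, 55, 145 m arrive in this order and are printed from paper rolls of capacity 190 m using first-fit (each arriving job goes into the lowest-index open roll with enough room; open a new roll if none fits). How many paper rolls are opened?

  20 → roll 1 (new)  [load 20/190]
  60 → roll 1  [load 80/190]
  120 → roll 2 (new)  [load 120/190]
  135 → roll 3 (new)  [load 135/190]
  125 → roll 4 (new)  [load 125/190]
  20 → roll 1  [load 100/190]
  55 → roll 1  [load 155/190]
  145 → roll 5 (new)  [load 145/190]
5 paper rolls opened.

5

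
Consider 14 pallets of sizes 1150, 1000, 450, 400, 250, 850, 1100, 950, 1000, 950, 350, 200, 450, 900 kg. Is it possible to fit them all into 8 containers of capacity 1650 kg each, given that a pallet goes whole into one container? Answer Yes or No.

A valid assignment using 8 containers:
  container 1: 1150 + 450 = 1600
  container 2: 1100 + 450 = 1550
  container 3: 1000 + 400 + 250 = 1650
  container 4: 1000 + 350 + 200 = 1550
  container 5: 950 = 950
  container 6: 950 = 950
  container 7: 900 = 900
  container 8: 850 = 850
Every load is within 1650 kg, so 8 containers suffice.

Yes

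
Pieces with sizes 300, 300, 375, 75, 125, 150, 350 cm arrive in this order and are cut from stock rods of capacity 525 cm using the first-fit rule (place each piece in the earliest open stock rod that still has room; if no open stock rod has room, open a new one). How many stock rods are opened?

  300 → stock rod 1 (new)  [load 300/525]
  300 → stock rod 2 (new)  [load 300/525]
  375 → stock rod 3 (new)  [load 375/525]
  75 → stock rod 1  [load 375/525]
  125 → stock rod 1  [load 500/525]
  150 → stock rod 2  [load 450/525]
  350 → stock rod 4 (new)  [load 350/525]
4 stock rods opened.

4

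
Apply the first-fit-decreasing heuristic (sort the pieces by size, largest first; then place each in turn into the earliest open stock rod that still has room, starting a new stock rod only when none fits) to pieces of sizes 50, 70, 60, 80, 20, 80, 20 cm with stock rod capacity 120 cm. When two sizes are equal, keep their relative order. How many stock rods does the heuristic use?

4

Sorted descending: 80, 80, 70, 60, 50, 20, 20.
  80 → stock rod 1 (new)  [load 80/120]
  80 → stock rod 2 (new)  [load 80/120]
  70 → stock rod 3 (new)  [load 70/120]
  60 → stock rod 4 (new)  [load 60/120]
  50 → stock rod 3  [load 120/120]
  20 → stock rod 1  [load 100/120]
  20 → stock rod 1  [load 120/120]
4 stock rods opened.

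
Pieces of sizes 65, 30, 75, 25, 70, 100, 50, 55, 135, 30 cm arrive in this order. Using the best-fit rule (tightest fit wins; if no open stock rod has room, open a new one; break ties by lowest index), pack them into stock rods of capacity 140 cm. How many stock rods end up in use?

  65 → stock rod 1 (new)  [load 65/140]
  30 → stock rod 1  [load 95/140]
  75 → stock rod 2 (new)  [load 75/140]
  25 → stock rod 1  [load 120/140]
  70 → stock rod 3 (new)  [load 70/140]
  100 → stock rod 4 (new)  [load 100/140]
  50 → stock rod 2  [load 125/140]
  55 → stock rod 3  [load 125/140]
  135 → stock rod 5 (new)  [load 135/140]
  30 → stock rod 4  [load 130/140]
5 stock rods opened.

5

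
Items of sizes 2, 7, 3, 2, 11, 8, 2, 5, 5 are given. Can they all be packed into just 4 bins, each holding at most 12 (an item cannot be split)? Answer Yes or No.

A valid assignment using 4 bins:
  bin 1: 11 = 11
  bin 2: 8 + 3 = 11
  bin 3: 7 + 5 = 12
  bin 4: 5 + 2 + 2 + 2 = 11
Every load is within 12, so 4 bins suffice.

Yes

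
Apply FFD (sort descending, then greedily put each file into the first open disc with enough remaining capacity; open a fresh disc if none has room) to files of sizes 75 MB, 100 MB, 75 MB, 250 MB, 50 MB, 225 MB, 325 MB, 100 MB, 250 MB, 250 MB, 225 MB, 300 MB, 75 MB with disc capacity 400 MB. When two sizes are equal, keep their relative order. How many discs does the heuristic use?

7

Sorted descending: 325, 300, 250, 250, 250, 225, 225, 100, 100, 75, 75, 75, 50.
  325 → disc 1 (new)  [load 325/400]
  300 → disc 2 (new)  [load 300/400]
  250 → disc 3 (new)  [load 250/400]
  250 → disc 4 (new)  [load 250/400]
  250 → disc 5 (new)  [load 250/400]
  225 → disc 6 (new)  [load 225/400]
  225 → disc 7 (new)  [load 225/400]
  100 → disc 2  [load 400/400]
  100 → disc 3  [load 350/400]
  75 → disc 1  [load 400/400]
  75 → disc 4  [load 325/400]
  75 → disc 4  [load 400/400]
  50 → disc 3  [load 400/400]
7 discs opened.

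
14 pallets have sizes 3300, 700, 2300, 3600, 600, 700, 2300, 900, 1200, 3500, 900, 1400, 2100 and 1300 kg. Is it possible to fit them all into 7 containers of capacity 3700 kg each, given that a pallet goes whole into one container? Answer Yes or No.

A valid assignment using 7 containers:
  container 1: 3600 = 3600
  container 2: 3500 = 3500
  container 3: 3300 = 3300
  container 4: 2300 + 1400 = 3700
  container 5: 2300 + 1300 = 3600
  container 6: 2100 + 900 + 700 = 3700
  container 7: 1200 + 900 + 700 + 600 = 3400
Every load is within 3700 kg, so 7 containers suffice.

Yes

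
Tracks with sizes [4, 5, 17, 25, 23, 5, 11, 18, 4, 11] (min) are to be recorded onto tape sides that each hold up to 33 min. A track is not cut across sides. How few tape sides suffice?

4

Total = 25 + 23 + 18 + 17 + 11 + 11 + 5 + 5 + 4 + 4 = 123 min.
Lower bound: ⌈123/33⌉ = 4 tape sides.
A packing using 4 tape sides:
  side 1: 25 + 5 = 30
  side 2: 23 + 5 + 4 = 32
  side 3: 18 + 11 + 4 = 33
  side 4: 17 + 11 = 28
This matches the lower bound, so 4 is optimal.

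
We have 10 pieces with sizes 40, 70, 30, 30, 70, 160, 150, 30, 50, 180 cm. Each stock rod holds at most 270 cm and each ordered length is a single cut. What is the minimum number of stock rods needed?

Total = 180 + 160 + 150 + 70 + 70 + 50 + 40 + 30 + 30 + 30 = 810 cm.
Lower bound: ⌈810/270⌉ = 3 stock rods.
A packing using 3 stock rods:
  stock rod 1: 180 + 30 + 30 + 30 = 270
  stock rod 2: 160 + 70 + 40 = 270
  stock rod 3: 150 + 70 + 50 = 270
This matches the lower bound, so 3 is optimal.

3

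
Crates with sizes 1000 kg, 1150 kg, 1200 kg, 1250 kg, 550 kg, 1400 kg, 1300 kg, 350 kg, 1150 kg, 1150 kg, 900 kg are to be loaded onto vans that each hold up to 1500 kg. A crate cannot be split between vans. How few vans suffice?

9

Total = 1400 + 1300 + 1250 + 1200 + 1150 + 1150 + 1150 + 1000 + 900 + 550 + 350 = 11400 kg.
Lower bound: ⌈11400/1500⌉ = 8 vans.
Also, 9 crates each exceed 750 kg, and no two of those can share a van, so at least 9 vans are needed.
A packing using 9 vans:
  van 1: 1400 = 1400
  van 2: 1300 = 1300
  van 3: 1250 = 1250
  van 4: 1200 = 1200
  van 5: 1150 + 350 = 1500
  van 6: 1150 = 1150
  van 7: 1150 = 1150
  van 8: 1000 = 1000
  van 9: 900 + 550 = 1450
This matches the lower bound, so 9 is optimal.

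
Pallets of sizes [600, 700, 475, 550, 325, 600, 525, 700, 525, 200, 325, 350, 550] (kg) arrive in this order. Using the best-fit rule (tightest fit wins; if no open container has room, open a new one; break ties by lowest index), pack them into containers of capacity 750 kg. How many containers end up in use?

  600 → container 1 (new)  [load 600/750]
  700 → container 2 (new)  [load 700/750]
  475 → container 3 (new)  [load 475/750]
  550 → container 4 (new)  [load 550/750]
  325 → container 5 (new)  [load 325/750]
  600 → container 6 (new)  [load 600/750]
  525 → container 7 (new)  [load 525/750]
  700 → container 8 (new)  [load 700/750]
  525 → container 9 (new)  [load 525/750]
  200 → container 4  [load 750/750]
  325 → container 5  [load 650/750]
  350 → container 10 (new)  [load 350/750]
  550 → container 11 (new)  [load 550/750]
11 containers opened.

11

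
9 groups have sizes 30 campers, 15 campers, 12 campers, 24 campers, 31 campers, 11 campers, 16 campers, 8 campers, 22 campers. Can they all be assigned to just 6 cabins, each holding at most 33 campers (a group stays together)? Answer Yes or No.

Yes

A valid assignment using 6 cabins:
  cabin 1: 31 = 31
  cabin 2: 30 = 30
  cabin 3: 24 + 8 = 32
  cabin 4: 22 + 11 = 33
  cabin 5: 16 + 15 = 31
  cabin 6: 12 = 12
Every load is within 33 campers, so 6 cabins suffice.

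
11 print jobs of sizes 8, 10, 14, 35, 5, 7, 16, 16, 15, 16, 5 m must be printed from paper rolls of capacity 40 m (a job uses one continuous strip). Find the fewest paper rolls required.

4

Total = 35 + 16 + 16 + 16 + 15 + 14 + 10 + 8 + 7 + 5 + 5 = 147 m.
Lower bound: ⌈147/40⌉ = 4 paper rolls.
A packing using 4 paper rolls:
  roll 1: 35 + 5 = 40
  roll 2: 16 + 16 + 8 = 40
  roll 3: 16 + 15 + 7 = 38
  roll 4: 14 + 10 + 5 = 29
This matches the lower bound, so 4 is optimal.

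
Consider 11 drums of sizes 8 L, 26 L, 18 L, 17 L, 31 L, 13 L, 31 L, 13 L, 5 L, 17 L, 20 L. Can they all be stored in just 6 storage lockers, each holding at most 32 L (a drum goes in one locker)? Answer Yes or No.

No

Total = 199 L; ⌈199/32⌉ = 7.
At least 7 storage lockers are required, but only 6 are allowed.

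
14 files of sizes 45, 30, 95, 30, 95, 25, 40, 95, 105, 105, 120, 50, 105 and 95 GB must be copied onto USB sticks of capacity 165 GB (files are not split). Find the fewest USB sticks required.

Total = 120 + 105 + 105 + 105 + 95 + 95 + 95 + 95 + 50 + 45 + 40 + 30 + 30 + 25 = 1035 GB.
Lower bound: ⌈1035/165⌉ = 7 USB sticks.
Also, 8 files each exceed 165/2 GB, and no two of those can share a USB stick, so at least 8 USB sticks are needed.
A packing using 8 USB sticks:
  USB stick 1: 120 + 45 = 165
  USB stick 2: 105 + 50 = 155
  USB stick 3: 105 + 40 = 145
  USB stick 4: 105 + 30 + 30 = 165
  USB stick 5: 95 + 25 = 120
  USB stick 6: 95 = 95
  USB stick 7: 95 = 95
  USB stick 8: 95 = 95
This matches the lower bound, so 8 is optimal.

8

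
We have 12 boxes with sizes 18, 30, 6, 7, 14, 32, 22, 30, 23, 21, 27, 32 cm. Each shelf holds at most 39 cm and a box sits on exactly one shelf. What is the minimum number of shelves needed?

8

Total = 32 + 32 + 30 + 30 + 27 + 23 + 22 + 21 + 18 + 14 + 7 + 6 = 262 cm.
Lower bound: ⌈262/39⌉ = 7 shelves.
Also, 8 boxes each exceed 39/2 cm, and no two of those can share a shelf, so at least 8 shelves are needed.
A packing using 8 shelves:
  shelf 1: 32 + 7 = 39
  shelf 2: 32 + 6 = 38
  shelf 3: 30 = 30
  shelf 4: 30 = 30
  shelf 5: 27 = 27
  shelf 6: 23 + 14 = 37
  shelf 7: 22 = 22
  shelf 8: 21 + 18 = 39
This matches the lower bound, so 8 is optimal.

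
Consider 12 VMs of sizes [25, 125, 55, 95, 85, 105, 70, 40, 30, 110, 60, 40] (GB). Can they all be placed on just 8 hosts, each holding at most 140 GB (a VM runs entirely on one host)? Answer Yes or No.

A valid assignment using 7 hosts:
  host 1: 125 = 125
  host 2: 110 + 30 = 140
  host 3: 105 + 25 = 130
  host 4: 95 + 40 = 135
  host 5: 85 + 55 = 140
  host 6: 70 + 60 = 130
  host 7: 40 = 40
That uses only 7 ≤ 8, so 8 hosts are enough.

Yes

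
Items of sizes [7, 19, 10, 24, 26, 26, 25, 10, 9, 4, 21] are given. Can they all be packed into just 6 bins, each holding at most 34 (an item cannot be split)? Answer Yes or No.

A valid assignment using 6 bins:
  bin 1: 26 + 7 = 33
  bin 2: 26 + 4 = 30
  bin 3: 25 + 9 = 34
  bin 4: 24 + 10 = 34
  bin 5: 21 + 10 = 31
  bin 6: 19 = 19
Every load is within 34, so 6 bins suffice.

Yes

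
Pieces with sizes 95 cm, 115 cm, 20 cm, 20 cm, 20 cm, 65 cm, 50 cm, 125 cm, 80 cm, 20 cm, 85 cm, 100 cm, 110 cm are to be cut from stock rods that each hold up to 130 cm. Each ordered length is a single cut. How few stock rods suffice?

Total = 125 + 115 + 110 + 100 + 95 + 85 + 80 + 65 + 50 + 20 + 20 + 20 + 20 = 905 cm.
Lower bound: ⌈905/130⌉ = 7 stock rods.
A packing using 8 stock rods:
  stock rod 1: 125 = 125
  stock rod 2: 115 = 115
  stock rod 3: 110 + 20 = 130
  stock rod 4: 100 + 20 = 120
  stock rod 5: 95 + 20 = 115
  stock rod 6: 85 + 20 = 105
  stock rod 7: 80 + 50 = 130
  stock rod 8: 65 = 65
No arrangement into 7 stock rods stays within capacity, so 8 is optimal.

8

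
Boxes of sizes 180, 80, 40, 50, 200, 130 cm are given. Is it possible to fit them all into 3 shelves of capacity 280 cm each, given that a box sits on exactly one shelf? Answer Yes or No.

A valid assignment using 3 shelves:
  shelf 1: 200 + 80 = 280
  shelf 2: 180 + 50 + 40 = 270
  shelf 3: 130 = 130
Every load is within 280 cm, so 3 shelves suffice.

Yes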